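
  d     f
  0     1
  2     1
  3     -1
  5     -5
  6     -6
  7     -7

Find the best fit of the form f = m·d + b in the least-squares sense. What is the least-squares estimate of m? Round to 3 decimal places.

m = -1.316

Compute the Gram sums: Σd·d = 123, Σd = 23, Σ1 = 6.
And Σd·f = -111, Σf = -17.
So AᵀA·[m, b]ᵀ = Aᵀf: [[123, 23]; [23, 6]]·[m, b]ᵀ = [-111, -17]ᵀ.
Δ = 123·6 − 23² = 209.
m = ((-111)·6 − 23·(-17))/209 = -25/19; b = (123·(-17) − 23·(-111))/209 = 42/19.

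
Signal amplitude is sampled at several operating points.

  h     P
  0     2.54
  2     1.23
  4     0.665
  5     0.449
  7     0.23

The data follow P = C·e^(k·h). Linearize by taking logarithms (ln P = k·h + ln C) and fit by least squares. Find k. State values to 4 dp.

Let Y = ln P. Fitting Y = k·h + ln C by least squares:
Σh = 18.0000, Σ(h)² = 94.0000, Σln P = -1.5392, Σh·ln P = -15.5092.
Normal system: [[94.0000, 18.0000]; [18.0000, 5]]·[k, ln C]ᵀ = [-15.5092, -1.5392]ᵀ.
Slope k = (n·Σh·ln P − Σh·Σln P)/(n·Σ(h)² − (Σh)²) = (5·-15.5092 − 18.0000·-1.5392)/146.0000 = -0.34137; ln C = (Σln P − k·Σh)/n = 0.92111.

k = -0.3414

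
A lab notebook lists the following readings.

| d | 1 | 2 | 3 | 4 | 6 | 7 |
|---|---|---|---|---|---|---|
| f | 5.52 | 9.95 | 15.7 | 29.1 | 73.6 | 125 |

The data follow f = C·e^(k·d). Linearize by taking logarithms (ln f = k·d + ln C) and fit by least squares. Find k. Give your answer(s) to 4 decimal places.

Taking logs, ln f = k·d + ln C, so regress ln f on d.
Σd = 23.0000, Σ(d)² = 115.0000, Σln f = 19.2573, Σd·ln f = 87.6375.
Normal system: [[115.0000, 23.0000]; [23.0000, 6]]·[k, ln C]ᵀ = [87.6375, 19.2573]ᵀ.
Solving (det = 161.0000): k = 0.51495, ln C = 1.23557.

k = 0.5150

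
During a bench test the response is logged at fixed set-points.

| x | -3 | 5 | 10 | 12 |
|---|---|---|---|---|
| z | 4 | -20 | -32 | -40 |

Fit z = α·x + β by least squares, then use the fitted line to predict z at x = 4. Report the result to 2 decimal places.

ẑ = -16.27

With design matrix M, MᵀM = [[278, 24]; [24, 4]] and Mᵀz = [-912, -88]ᵀ.
det = 278·4 − 24² = 536.
α = ((-912)·4 − 24·(-88))/536 = -192/67; β = (278·(-88) − 24·(-912))/536 = -322/67.
At x = 4: ẑ = (-192/67)·(4) + (-322/67)·(1) = -1090/67.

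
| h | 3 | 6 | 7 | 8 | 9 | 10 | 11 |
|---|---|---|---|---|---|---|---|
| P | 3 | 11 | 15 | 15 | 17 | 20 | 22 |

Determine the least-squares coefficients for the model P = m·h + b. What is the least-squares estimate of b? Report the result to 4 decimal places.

b = -3.1250

Setting ∂/∂m … = 0 gives: 460·m + 54·b = 895;  54·m + 7·b = 103.
(Σh·h = 460, Σh = 54, Σ1 = 7, Σh·P = 895, ΣP = 103.)
Eliminating b: 7·(row 1) − 54·(row 2) gives 304·m = 7·895 − 54·103 = 703, so m = 37/16.
Then b = (103 − 54·(37/16))/7 = -25/8.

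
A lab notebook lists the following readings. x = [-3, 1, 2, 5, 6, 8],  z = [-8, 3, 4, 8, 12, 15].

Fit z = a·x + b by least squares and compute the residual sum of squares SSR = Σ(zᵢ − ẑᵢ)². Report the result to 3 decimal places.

The normal system MᵀM·[a, b]ᵀ = Mᵀz is [[139, 19]; [19, 6]]·[a, b]ᵀ = [267, 34]ᵀ.
Eliminating b: 6·(row 1) − 19·(row 2) gives 473·a = 6·267 − 19·34 = 956, so a = 956/473.
Then b = (34 − 19·(956/473))/6 = -347/473.
Residuals: -569/473, 810/473, 327/473, -59/43, 287/473, -206/473; SSR = 3452/473.

SSR = 7.298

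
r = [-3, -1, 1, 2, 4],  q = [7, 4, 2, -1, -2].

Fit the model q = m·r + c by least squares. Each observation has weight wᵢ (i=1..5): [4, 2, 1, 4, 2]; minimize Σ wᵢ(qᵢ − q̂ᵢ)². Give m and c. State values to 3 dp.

m = -1.401, c = 2.631

Compute the Gram sums: Σwᵢ·r·r = 87, Σwᵢ·r = 3, Σwᵢ·1 = 13.
Right-hand side: Σwᵢ·r·q = -114, Σwᵢ·q = 30.
Determinant 87·13 − 3² = 1122.
m = ((-114)·13 − 3·30)/1122 = -262/187; c = (87·30 − 3·(-114))/1122 = 492/187.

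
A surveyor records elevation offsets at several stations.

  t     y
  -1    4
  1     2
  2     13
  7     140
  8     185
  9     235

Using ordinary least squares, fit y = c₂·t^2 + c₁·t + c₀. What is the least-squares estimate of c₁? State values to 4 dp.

Compute the Gram sums: Σt^2·t^2 = 13076, Σt^2·t = 1592, Σt^2 = 200, Σt·t = 200, Σt = 26, Σ1 = 6.
And Σt^2·y = 37793, Σt·y = 4599, Σy = 579.
AᵀA·[c₂, c₁, c₀]ᵀ = Aᵀy becomes [[13076, 1592, 200]; [1592, 200, 26]; [200, 26, 6]]·[c₂, c₁, c₀]ᵀ = [37793, 4599, 579]ᵀ.
Inverting the 3×3 Gram matrix, [c₂, c₁, c₀]ᵀ = [148663/50460, -6781/12615, 181/290]ᵀ.

c₁ = -0.5375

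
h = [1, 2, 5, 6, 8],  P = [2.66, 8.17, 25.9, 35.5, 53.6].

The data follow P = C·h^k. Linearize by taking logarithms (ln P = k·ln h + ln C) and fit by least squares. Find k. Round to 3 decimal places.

k = 1.417

Linearized form: ln P = k·ln h + ln C. From the 5 transformed points,
XᵀX = [[10.6052, 6.1738]; [6.1738, 5]], rhs = [21.3686, 13.8841]ᵀ  (here Σln h = 6.1738, Σ(ln h)² = 10.6052, Σln P = 13.8841, Σln h·ln P = 21.3686).
Slope k = (n·Σln h·ln P − Σln h·Σln P)/(n·Σ(ln h)² − (Σln h)²) = (5·21.3686 − 6.1738·13.8841)/14.9105 = 1.41681; ln C = (Σln P − k·Σln h)/n = 1.02741.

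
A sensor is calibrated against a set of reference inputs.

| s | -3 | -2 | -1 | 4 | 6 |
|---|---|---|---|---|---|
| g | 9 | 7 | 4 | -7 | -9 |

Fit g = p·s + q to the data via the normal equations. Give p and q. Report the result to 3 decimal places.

Setting ∂/∂p … = 0 gives: 66·p + 4·q = -127;  4·p + 5·q = 4.
(Σs·s = 66, Σs = 4, Σ1 = 5, Σs·g = -127, Σg = 4.)
det = 66·5 − 4² = 314.
p = ((-127)·5 − 4·4)/314 = -651/314; q = (66·4 − 4·(-127))/314 = 386/157.

p = -2.073, q = 2.459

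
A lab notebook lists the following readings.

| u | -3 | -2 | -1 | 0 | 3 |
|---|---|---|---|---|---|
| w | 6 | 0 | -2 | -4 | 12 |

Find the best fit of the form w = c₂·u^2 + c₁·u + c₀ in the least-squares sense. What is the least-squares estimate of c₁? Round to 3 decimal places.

c₁ = 0.973

The normal equations are: 179·c₂ + (-9)·c₁ + 23·c₀ = 160;  (-9)·c₂ + 23·c₁ + (-3)·c₀ = 20;  23·c₂ + (-3)·c₁ + 5·c₀ = 12.
Row-reducing yields c₂ = 2614/1911, c₁ = 620/637, c₀ = -6322/1911.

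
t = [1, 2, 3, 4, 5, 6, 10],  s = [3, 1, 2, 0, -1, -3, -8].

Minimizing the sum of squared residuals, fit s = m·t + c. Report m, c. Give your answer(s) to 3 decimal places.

Sums needed: Σt·t = 191, Σt = 31, Σ1 = 7.
For Mᵀs: Σt·s = -92, Σs = -6.
Normal equations: [[191, 31]; [31, 7]]·[m, c]ᵀ = [-92, -6]ᵀ.
Δ = 191·7 − 31² = 376.
m = ((-92)·7 − 31·(-6))/376 = -229/188; c = (191·(-6) − 31·(-92))/376 = 853/188.

m = -1.218, c = 4.537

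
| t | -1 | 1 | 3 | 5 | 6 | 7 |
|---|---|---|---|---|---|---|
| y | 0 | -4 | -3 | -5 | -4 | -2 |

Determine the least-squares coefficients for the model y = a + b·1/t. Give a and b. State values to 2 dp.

a = -2.70, b = -2.13

The normal system XᵀX·[a, b]ᵀ = Xᵀy is [[6, 59/70]; [59/70, 96989/44100]]·[a, b]ᵀ = [-18, -146/21]ᵀ.
Eliminating b: (96989/44100)·(row 1) − (59/70)·(row 2) gives (36707/2940)·a = (96989/44100)·(-18) − (59/70)·(-146/21) = -247897/7350, so a = -495794/183535.
Then b = ((-146/21) − (59/70)·(-495794/183535))/(96989/44100) = -78036/36707.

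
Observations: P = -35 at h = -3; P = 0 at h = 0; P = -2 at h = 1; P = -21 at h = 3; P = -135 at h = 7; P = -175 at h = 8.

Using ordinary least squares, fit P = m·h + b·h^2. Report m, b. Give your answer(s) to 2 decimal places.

Entries of MᵀM: Σh·h = 132, Σh·h^2 = 856, Σh^2·h^2 = 6660.
For MᵀP: Σh·P = -2305, Σh^2·P = -18321.
Normal equations: [[132, 856]; [856, 6660]]·[m, b]ᵀ = [-2305, -18321]ᵀ.
det = 132·6660 − 856² = 146384.
m = ((-2305)·6660 − 856·(-18321))/146384 = 82869/36596; b = (132·(-18321) − 856·(-2305))/146384 = -111323/36596.

m = 2.26, b = -3.04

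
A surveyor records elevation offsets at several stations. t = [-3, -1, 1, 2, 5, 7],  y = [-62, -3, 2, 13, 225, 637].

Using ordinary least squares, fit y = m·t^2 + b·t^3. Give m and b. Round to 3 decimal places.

m = -0.926, b = 1.989

Setting ∂/∂m … = 0 gives: 3125·m + 19721·b = 36331;  19721·m + 134069·b = 248399.
(Σt^2·t^2 = 3125, Σt^2·t^3 = 19721, Σt^3·t^3 = 134069, Σt^2·y = 36331, Σt^3·y = 248399.)
det = 3125·134069 − 19721² = 30047784.
m = (36331·134069 − 19721·248399)/30047784 = -267460/288921; b = (3125·248399 − 19721·36331)/30047784 = 7470403/3755973.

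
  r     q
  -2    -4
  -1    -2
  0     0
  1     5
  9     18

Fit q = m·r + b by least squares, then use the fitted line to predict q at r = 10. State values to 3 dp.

q̂ = 20.466

MᵀM·[m, b]ᵀ = Mᵀq reads: 87·m + 7·b = 177;  7·m + 5·b = 17.
Determinant 87·5 − 7² = 386.
m = (177·5 − 7·17)/386 = 383/193; b = (87·17 − 7·177)/386 = 120/193.
At r = 10: q̂ = (383/193)·(10) + (120/193)·(1) = 3950/193.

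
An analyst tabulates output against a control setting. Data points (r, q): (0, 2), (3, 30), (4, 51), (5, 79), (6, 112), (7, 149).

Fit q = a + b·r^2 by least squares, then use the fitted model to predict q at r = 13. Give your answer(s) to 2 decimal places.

With design matrix X, XᵀX = [[6, 135]; [135, 4659]] and Xᵀq = [423, 14394]ᵀ.
Eliminating b: 4659·(row 1) − 135·(row 2) gives 9729·a = 4659·423 − 135·14394 = 27567, so a = 3063/1081.
Then b = (14394 − 135·(3063/1081))/4659 = 3251/1081.
At r = 13: q̂ = (3063/1081)·(1) + (3251/1081)·(169) = 552482/1081.

q̂ = 511.08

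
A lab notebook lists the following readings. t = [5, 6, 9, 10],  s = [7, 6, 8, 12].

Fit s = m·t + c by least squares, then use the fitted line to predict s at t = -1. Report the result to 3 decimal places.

Entries of AᵀA: Σt·t = 242, Σt = 30, Σ1 = 4.
And Σt·s = 263, Σs = 33.
AᵀA·[m, c]ᵀ = Aᵀs becomes [[242, 30]; [30, 4]]·[m, c]ᵀ = [263, 33]ᵀ.
det = 242·4 − 30² = 68.
m = (263·4 − 30·33)/68 = 31/34; c = (242·33 − 30·263)/68 = 24/17.
At t = -1: ŝ = (31/34)·(-1) + (24/17)·(1) = 1/2.

ŝ = 0.500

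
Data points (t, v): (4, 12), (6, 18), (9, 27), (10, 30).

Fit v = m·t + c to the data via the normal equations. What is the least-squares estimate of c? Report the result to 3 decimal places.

Normal-equation sums: Σt·t = 233, Σt = 29, Σ1 = 4.
For Aᵀv: Σt·v = 699, Σv = 87.
AᵀA·[m, c]ᵀ = Aᵀv becomes [[233, 29]; [29, 4]]·[m, c]ᵀ = [699, 87]ᵀ.
Eliminating c: 4·(row 1) − 29·(row 2) gives 91·m = 4·699 − 29·87 = 273, so m = 3.
Then c = (87 − 29·3)/4 = 0.

c = 0.000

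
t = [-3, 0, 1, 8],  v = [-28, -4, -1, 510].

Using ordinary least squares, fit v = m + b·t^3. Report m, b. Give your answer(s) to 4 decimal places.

m = -2.3063, b = 1.0005

From the data, Σ1 = 4, Σt^3 = 486, Σt^3·t^3 = 262874.
And Σv = 477, Σt^3·v = 261875.
Normal equations: [[4, 486]; [486, 262874]]·[m, b]ᵀ = [477, 261875]ᵀ.
Eliminating b: 262874·(row 1) − 486·(row 2) gives 815300·m = 262874·477 − 486·261875 = -1880352, so m = -470088/203825.
Then b = (261875 − 486·(-470088/203825))/262874 = 407839/407650.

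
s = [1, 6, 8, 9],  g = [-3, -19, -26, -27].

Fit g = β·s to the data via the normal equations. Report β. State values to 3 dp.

β = -3.121

From the data, Σs·s = 182.
For Mᵀg: Σs·g = -568.
So MᵀM·[β]ᵀ = Mᵀg: [[182]]·[β]ᵀ = [-568]ᵀ.
β = (-568)/182 = -3.12088.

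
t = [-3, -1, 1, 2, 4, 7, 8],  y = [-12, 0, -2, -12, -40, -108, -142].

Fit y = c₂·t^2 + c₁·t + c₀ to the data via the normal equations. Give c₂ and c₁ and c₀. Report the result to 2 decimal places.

c₂ = -1.98, c₁ = -1.87, c₀ = 0.32

Sums needed: Σt^2·t^2 = 6852, Σt^2·t = 900, Σt^2 = 144, Σt·t = 144, Σt = 18, Σ1 = 7.
And Σt^2·y = -15178, Σt·y = -2042, Σy = -316.
MᵀM·[c₂, c₁, c₀]ᵀ = Mᵀy becomes [[6852, 900, 144]; [900, 144, 18]; [144, 18, 7]]·[c₂, c₁, c₀]ᵀ = [-15178, -2042, -316]ᵀ.
Row-reducing yields c₂ = -2390/1209, c₁ = -13531/7254, c₀ = 129/403.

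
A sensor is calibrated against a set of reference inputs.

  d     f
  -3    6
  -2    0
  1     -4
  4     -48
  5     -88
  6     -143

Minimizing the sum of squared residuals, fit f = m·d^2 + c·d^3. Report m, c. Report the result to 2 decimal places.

Entries of XᵀX: Σd^2·d^2 = 2275, Σd^2·d^3 = 11651, Σd^3·d^3 = 67171.
And Σd^2·f = -8066, Σd^3·f = -45126.
So XᵀX·[m, c]ᵀ = Xᵀf: [[2275, 11651]; [11651, 67171]]·[m, c]ᵀ = [-8066, -45126]ᵀ.
Determinant 2275·67171 − 11651² = 17068224.
m = ((-8066)·67171 − 11651·(-45126))/17068224 = -4009565/4267056; c = (2275·(-45126) − 11651·(-8066))/17068224 = -2171171/4267056.

m = -0.94, c = -0.51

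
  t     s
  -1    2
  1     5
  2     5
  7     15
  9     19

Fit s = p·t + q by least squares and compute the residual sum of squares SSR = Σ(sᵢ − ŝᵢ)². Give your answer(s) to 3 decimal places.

Entries of MᵀM: Σt·t = 136, Σt = 18, Σ1 = 5.
Moment sums: Σt·s = 289, Σs = 46.
So MᵀM·[p, q]ᵀ = Mᵀs: [[136, 18]; [18, 5]]·[p, q]ᵀ = [289, 46]ᵀ.
Δ = 136·5 − 18² = 356.
p = (289·5 − 18·46)/356 = 617/356; q = (136·46 − 18·289)/356 = 527/178.
Residuals: 275/356, 109/356, -127/89, -33/356, 157/356; SSR = 1043/356.

SSR = 2.930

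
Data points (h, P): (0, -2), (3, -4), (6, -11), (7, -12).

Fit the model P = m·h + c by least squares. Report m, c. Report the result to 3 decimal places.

m = -1.533, c = -1.117

From the data, Σh·h = 94, Σh = 16, Σ1 = 4.
And Σh·P = -162, ΣP = -29.
So MᵀM·[m, c]ᵀ = MᵀP: [[94, 16]; [16, 4]]·[m, c]ᵀ = [-162, -29]ᵀ.
Δ = 94·4 − 16² = 120.
m = ((-162)·4 − 16·(-29))/120 = -23/15; c = (94·(-29) − 16·(-162))/120 = -67/60.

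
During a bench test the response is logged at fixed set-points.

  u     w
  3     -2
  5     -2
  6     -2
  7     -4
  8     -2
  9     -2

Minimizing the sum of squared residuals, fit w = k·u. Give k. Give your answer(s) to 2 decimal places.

k = -0.34

The normal system MᵀM·[k]ᵀ = Mᵀw is [[264]]·[k]ᵀ = [-90]ᵀ.
Hence k = -90 / 264 ≈ -0.340909.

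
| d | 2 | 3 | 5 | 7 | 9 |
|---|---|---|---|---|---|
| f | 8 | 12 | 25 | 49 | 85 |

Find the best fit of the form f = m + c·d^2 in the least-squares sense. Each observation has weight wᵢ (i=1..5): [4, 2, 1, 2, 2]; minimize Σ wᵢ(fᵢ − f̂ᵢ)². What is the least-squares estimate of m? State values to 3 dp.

The normal equations are: 11·m + 319·c = 349;  319·m + 18775·c = 19541.
Eliminating c: 18775·(row 1) − 319·(row 2) gives 104764·m = 18775·349 − 319·19541 = 318896, so m = 79724/26191.
Then c = (19541 − 319·(79724/26191))/18775 = 2355/2381.

m = 3.044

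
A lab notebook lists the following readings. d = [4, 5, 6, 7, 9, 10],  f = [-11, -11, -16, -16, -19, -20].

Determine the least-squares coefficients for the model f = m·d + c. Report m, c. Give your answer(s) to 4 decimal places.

With design matrix M, MᵀM = [[307, 41]; [41, 6]] and Mᵀf = [-678, -93]ᵀ.
Δ = 307·6 − 41² = 161.
m = ((-678)·6 − 41·(-93))/161 = -255/161; c = (307·(-93) − 41·(-678))/161 = -753/161.

m = -1.5839, c = -4.6770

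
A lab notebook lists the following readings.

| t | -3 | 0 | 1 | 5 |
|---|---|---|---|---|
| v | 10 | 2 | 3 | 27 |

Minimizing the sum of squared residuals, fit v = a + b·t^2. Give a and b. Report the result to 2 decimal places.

Entries of AᵀA: Σ1 = 4, Σt^2 = 35, Σt^2·t^2 = 707.
And Σv = 42, Σt^2·v = 768.
det = 4·707 − 35² = 1603.
a = (42·707 − 35·768)/1603 = 402/229; b = (4·768 − 35·42)/1603 = 1602/1603.

a = 1.76, b = 1.00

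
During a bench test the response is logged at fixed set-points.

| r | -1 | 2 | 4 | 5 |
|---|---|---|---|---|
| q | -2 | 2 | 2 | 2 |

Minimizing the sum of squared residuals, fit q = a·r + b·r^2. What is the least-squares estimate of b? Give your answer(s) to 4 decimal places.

Normal-equation sums: Σr·r = 46, Σr·r^2 = 196, Σr^2·r^2 = 898.
For Aᵀq: Σr·q = 24, Σr^2·q = 88.
So AᵀA·[a, b]ᵀ = Aᵀq: [[46, 196]; [196, 898]]·[a, b]ᵀ = [24, 88]ᵀ.
det = 46·898 − 196² = 2892.
a = (24·898 − 196·88)/2892 = 1076/723; b = (46·88 − 196·24)/2892 = -164/723.

b = -0.2268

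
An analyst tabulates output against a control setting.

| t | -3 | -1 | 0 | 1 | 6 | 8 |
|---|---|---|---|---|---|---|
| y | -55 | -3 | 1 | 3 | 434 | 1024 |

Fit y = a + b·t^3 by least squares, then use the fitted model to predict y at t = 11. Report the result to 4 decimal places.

ŷ = 2663.5459

The normal system AᵀA·[a, b]ᵀ = Aᵀy is [[6, 701]; [701, 309531]]·[a, b]ᵀ = [1404, 619523]ᵀ.
Δ = 6·309531 − 701² = 1365785.
a = (1404·309531 − 701·619523)/1365785 = 295901/1365785; b = (6·619523 − 701·1404)/1365785 = 2732934/1365785.
At t = 11: ŷ = (295901/1365785)·(1) + (2732934/1365785)·(1331) = 727566211/273157.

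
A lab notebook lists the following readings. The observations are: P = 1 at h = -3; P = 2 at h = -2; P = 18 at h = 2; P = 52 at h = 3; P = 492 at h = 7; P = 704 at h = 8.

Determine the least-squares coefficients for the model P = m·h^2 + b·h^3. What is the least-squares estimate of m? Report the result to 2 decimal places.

Setting ∂/∂m … = 0 gives: 6691·m + 49575·b = 69721;  49575·m + 381379·b = 530709.
Determinant 6691·381379 − 49575² = 94126264.
m = (69721·381379 − 49575·530709)/94126264 = 35028323/11765783; b = (6691·530709 − 49575·69721)/94126264 = 11819418/11765783.

m = 2.98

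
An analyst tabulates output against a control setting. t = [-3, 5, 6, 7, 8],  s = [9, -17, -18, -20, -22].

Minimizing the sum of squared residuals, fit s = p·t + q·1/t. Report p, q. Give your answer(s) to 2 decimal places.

Sums needed: Σt·t = 183, Σt·1/t = 5, Σ1/t·1/t = 151649/705600.
Moment sums: Σt·s = -536, Σ1/t·s = -2101/140.
Normal equations: [[183, 5]; [5, 151649/705600]]·[p, q]ᵀ = [-536, -2101/140]ᵀ.
Δ = 183·(151649/705600) − 5² = 3370589/235200.
p = ((-536)·(151649/705600) − 5·(-2101/140))/(3370589/235200) = -28338664/10111767; q = (183·(-2101/140) − 5·(-536))/(3370589/235200) = -15595440/3370589.

p = -2.80, q = -4.63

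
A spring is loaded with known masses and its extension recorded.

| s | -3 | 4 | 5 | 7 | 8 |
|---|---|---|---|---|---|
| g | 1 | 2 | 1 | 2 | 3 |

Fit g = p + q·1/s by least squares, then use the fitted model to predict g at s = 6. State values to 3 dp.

ĝ = 1.937

From the data, Σ1 = 5, Σ1/s = 323/840, Σ1/s·1/s = 176149/705600.
For Mᵀg: Σg = 9, Σ1/s·g = 863/840.
Normal equations: [[5, 323/840]; [323/840, 176149/705600]]·[p, q]ᵀ = [9, 863/840]ᵀ.
Δ = 5·(176149/705600) − (323/840)² = 24263/22050.
p = (9·(176149/705600) − (323/840)·(863/840))/(24263/22050) = 2149/1277; q = (5·(863/840) − (323/840)·9)/(24263/22050) = 36960/24263.
At s = 6: ĝ = (2149/1277)·(1) + (36960/24263)·(1/6) = 46991/24263.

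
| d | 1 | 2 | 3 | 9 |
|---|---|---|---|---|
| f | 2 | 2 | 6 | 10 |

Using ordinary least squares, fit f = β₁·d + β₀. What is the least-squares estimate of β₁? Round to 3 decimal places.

β₁ = 1.006

Setting ∂/∂β₁ … = 0 gives: 95·β₁ + 15·β₀ = 114;  15·β₁ + 4·β₀ = 20.
Determinant 95·4 − 15² = 155.
β₁ = (114·4 − 15·20)/155 = 156/155; β₀ = (95·20 − 15·114)/155 = 38/31.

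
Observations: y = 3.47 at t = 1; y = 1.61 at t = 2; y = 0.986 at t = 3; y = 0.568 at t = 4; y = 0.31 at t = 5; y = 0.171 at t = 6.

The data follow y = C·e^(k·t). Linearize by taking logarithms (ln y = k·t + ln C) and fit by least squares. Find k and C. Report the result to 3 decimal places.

Let Y = ln y. Fitting Y = k·t + ln C by least squares:
Σt = 21.0000, Σ(t)² = 91.0000, Σln y = -1.7966, Σt·ln y = -16.5607.
Equations: 91.0000·k + 21.0000·ln C = -16.5607;  21.0000·k + 6·ln C = -1.7966.
Slope k = (n·Σt·ln y − Σt·Σln y)/(n·Σ(t)² − (Σt)²) = (6·-16.5607 − 21.0000·-1.7966)/105.0000 = -0.58700; ln C = (Σln y − k·Σt)/n = 1.75507, so C = exp(1.75507) = 5.78383.

k = -0.587, C = 5.784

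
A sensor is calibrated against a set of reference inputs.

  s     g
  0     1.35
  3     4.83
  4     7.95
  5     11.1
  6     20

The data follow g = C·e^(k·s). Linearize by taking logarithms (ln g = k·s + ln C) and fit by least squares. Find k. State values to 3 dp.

Taking logs, ln g = k·s + ln C, so regress ln g on s.
AᵀA = [[86.0000, 18.0000]; [18.0000, 5]], rhs = [43.0263, 9.3508]ᵀ  (here Σs = 18.0000, Σ(s)² = 86.0000, Σln g = 9.3508, Σs·ln g = 43.0263).
Slope k = (n·Σs·ln g − Σs·Σln g)/(n·Σ(s)² − (Σs)²) = (5·43.0263 − 18.0000·9.3508)/106.0000 = 0.44167; ln C = (Σln g − k·Σs)/n = 0.28014.

k = 0.442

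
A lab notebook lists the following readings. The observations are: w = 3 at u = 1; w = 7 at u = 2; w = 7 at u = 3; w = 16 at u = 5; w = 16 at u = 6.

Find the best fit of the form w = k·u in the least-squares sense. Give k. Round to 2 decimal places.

The normal system AᵀA·[k]ᵀ = Aᵀw is [[75]]·[k]ᵀ = [214]ᵀ.
k = 214/75 = 2.85333.

k = 2.85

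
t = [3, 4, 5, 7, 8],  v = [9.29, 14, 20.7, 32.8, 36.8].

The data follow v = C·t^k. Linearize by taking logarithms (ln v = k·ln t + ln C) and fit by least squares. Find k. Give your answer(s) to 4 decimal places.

With ln vᵢ as the transformed response and ln tᵢ as the regressor:
Σln t = 8.1197, Σ(ln t)² = 13.8297, Σln v = 14.9941, Σln t·ln v = 25.2735.
Equations: 13.8297·k + 8.1197·ln C = 25.2735;  8.1197·k + 5·ln C = 14.9941.
Δ = 13.8297·5 − (8.1197)² = 3.2190; k = (25.2735·5 − 8.1197·14.9941)/3.2190 = 1.43539, ln C = (13.8297·14.9941 − 8.1197·25.2735)/3.2190 = 0.66782.

k = 1.4354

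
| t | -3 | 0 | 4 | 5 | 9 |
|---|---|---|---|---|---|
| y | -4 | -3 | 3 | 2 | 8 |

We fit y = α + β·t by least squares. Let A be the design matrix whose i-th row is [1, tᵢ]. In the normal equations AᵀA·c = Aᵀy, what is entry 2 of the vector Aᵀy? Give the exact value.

Entry 2 ↔ basis t, so (Aᵀy)_{2} = Σᵢ (t)·yᵢ = (-3)·(-4) + (0)·(-3) + (4)·(3) + (5)·(2) + (9)·(8) = 106.

106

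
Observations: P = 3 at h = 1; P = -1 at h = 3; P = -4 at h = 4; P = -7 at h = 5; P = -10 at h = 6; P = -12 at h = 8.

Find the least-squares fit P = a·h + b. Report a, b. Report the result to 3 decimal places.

From the data, Σh·h = 151, Σh = 27, Σ1 = 6.
Right-hand side: Σh·P = -207, ΣP = -31.
MᵀM·[a, b]ᵀ = MᵀP becomes [[151, 27]; [27, 6]]·[a, b]ᵀ = [-207, -31]ᵀ.
Δ = 151·6 − 27² = 177.
a = ((-207)·6 − 27·(-31))/177 = -135/59; b = (151·(-31) − 27·(-207))/177 = 908/177.

a = -2.288, b = 5.130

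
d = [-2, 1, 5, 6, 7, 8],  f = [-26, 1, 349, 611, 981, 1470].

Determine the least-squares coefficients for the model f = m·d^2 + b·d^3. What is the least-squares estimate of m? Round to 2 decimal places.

Setting ∂/∂m … = 0 gives: 8435·m + 60445·b = 172767;  60445·m + 442139·b = 1264933.
(Σd^2·d^2 = 8435, Σd^2·d^3 = 60445, Σd^3·d^3 = 442139, Σd^2·f = 172767, Σd^3·f = 1264933.)
Eliminating b: 442139·(row 1) − 60445·(row 2) gives 75844440·m = 442139·172767 − 60445·1264933 = -71846572, so m = -2565949/2708730.
Then b = (1264933 − 60445·(-2565949/2708730))/442139 = 1620061/541746.

m = -0.95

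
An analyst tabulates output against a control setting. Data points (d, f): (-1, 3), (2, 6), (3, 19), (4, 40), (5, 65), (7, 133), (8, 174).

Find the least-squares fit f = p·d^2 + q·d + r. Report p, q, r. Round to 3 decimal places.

p = 2.956, q = -1.538, r = -1.934

AᵀA·[p, q, r]ᵀ = Aᵀf reads: 7476·p + 1078·q + 168·r = 20116;  1078·p + 168·q + 28·r = 2874;  168·p + 28·q + 7·r = 440.
Inverting the 3×3 Gram matrix, [p, q, r]ᵀ = [269/91, -20/13, -176/91]ᵀ.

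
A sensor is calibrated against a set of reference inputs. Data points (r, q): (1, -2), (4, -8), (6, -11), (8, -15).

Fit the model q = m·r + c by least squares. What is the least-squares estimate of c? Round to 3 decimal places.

Setting ∂/∂m … = 0 gives: 117·m + 19·c = -220;  19·m + 4·c = -36.
Δ = 117·4 − 19² = 107.
m = ((-220)·4 − 19·(-36))/107 = -196/107; c = (117·(-36) − 19·(-220))/107 = -32/107.

c = -0.299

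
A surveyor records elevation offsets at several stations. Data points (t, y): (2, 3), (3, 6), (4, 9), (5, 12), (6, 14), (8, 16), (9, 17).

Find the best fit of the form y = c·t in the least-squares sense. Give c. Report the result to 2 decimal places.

c = 2.06

Forming XᵀX = [[235]] and Xᵀy = [485]ᵀ gives XᵀX·[c]ᵀ = Xᵀy.
Hence c = 485 / 235 ≈ 2.06383.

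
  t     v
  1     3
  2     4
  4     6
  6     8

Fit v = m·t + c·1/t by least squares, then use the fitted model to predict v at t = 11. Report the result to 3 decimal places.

v̂ = 14.726

Setting ∂/∂m … = 0 gives: 57·m + 4·c = 83;  4·m + (193/144)·c = 47/6.
(Σt·t = 57, Σt·1/t = 4, Σ1/t·1/t = 193/144, Σt·v = 83, Σ1/t·v = 47/6.)
det = 57·(193/144) − 4² = 2899/48.
m = (83·(193/144) − 4·(47/6))/(2899/48) = 11507/8697; c = (57·(47/6) − 4·83)/(2899/48) = 5496/2899.
At t = 11: v̂ = (11507/8697)·(11) + (5496/2899)·(1/11) = 1408835/95667.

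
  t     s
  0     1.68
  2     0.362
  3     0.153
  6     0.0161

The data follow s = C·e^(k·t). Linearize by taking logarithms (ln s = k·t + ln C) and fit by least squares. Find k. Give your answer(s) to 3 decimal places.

Linearized form: ln s = k·t + ln C. From the 4 transformed points,
AᵀA = [[49.0000, 11.0000]; [11.0000, 4]], rhs = [-32.4378, -6.5036]ᵀ  (here Σt = 11.0000, Σ(t)² = 49.0000, Σln s = -6.5036, Σt·ln s = -32.4378).
Slope k = (n·Σt·ln s − Σt·Σln s)/(n·Σ(t)² − (Σt)²) = (4·-32.4378 − 11.0000·-6.5036)/75.0000 = -0.77616; ln C = (Σln s − k·Σt)/n = 0.50854.

k = -0.776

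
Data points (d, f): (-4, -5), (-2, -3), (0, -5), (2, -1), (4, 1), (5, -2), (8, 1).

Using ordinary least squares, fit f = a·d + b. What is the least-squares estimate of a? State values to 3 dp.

The normal equations are: 129·a + 13·b = 26;  13·a + 7·b = -14.
(Σd·d = 129, Σd = 13, Σ1 = 7, Σd·f = 26, Σf = -14.)
det = 129·7 − 13² = 734.
a = (26·7 − 13·(-14))/734 = 182/367; b = (129·(-14) − 13·26)/734 = -1072/367.

a = 0.496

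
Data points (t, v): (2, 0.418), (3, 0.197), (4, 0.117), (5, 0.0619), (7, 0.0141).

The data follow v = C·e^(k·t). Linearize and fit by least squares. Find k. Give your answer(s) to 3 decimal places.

k = -0.666

Linearized form: ln v = k·t + ln C. From the 5 transformed points,
Σt = 21.0000, Σ(t)² = 103.0000, Σln v = -11.6862, Σt·ln v = -58.9428.
Equations: 103.0000·k + 21.0000·ln C = -58.9428;  21.0000·k + 5·ln C = -11.6862.
Solving (det = 74.0000): k = -0.66626, ln C = 0.46104.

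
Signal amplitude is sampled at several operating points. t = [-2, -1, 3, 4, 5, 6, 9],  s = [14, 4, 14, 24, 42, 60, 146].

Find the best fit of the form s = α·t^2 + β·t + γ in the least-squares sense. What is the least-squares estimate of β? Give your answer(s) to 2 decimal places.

Forming AᵀA = [[8836, 1152, 172]; [1152, 172, 24]; [172, 24, 7]] and Aᵀs = [15606, 1990, 304]ᵀ gives AᵀA·[α, β, γ]ᵀ = Aᵀs.
Solving the 3×3 system (Gaussian elimination) gives α = 172423/85218, β = -60149/28406, γ = 41446/42609.

β = -2.12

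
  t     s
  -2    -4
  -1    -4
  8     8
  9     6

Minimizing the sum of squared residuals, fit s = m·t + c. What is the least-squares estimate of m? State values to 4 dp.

m = 1.0792

Sums needed: Σt·t = 150, Σt = 14, Σ1 = 4.
Right-hand side: Σt·s = 130, Σs = 6.
Eliminating c: 4·(row 1) − 14·(row 2) gives 404·m = 4·130 − 14·6 = 436, so m = 109/101.
Then c = (6 − 14·(109/101))/4 = -230/101.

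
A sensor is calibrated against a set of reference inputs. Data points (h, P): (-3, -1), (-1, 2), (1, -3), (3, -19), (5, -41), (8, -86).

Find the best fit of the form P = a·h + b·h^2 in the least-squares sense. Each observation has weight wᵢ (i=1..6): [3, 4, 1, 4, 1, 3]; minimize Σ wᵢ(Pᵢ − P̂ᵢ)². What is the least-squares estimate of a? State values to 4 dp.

Compute the Gram sums: Σwᵢ·h·h = 285, Σwᵢ·h·h^2 = 1685, Σwᵢ·h^2·h^2 = 13485.
And Σwᵢ·h·P = -2499, Σwᵢ·h^2·P = -18243.
So XᵀWX·[a, b]ᵀ = XᵀWP: [[285, 1685]; [1685, 13485]]·[a, b]ᵀ = [-2499, -18243]ᵀ.
Eliminating b: 13485·(row 1) − 1685·(row 2) gives 1004000·a = 13485·(-2499) − 1685·(-18243) = -2959560, so a = -73989/25100.
Then b = ((-18243) − 1685·(-73989/25100))/13485 = -24711/25100.

a = -2.9478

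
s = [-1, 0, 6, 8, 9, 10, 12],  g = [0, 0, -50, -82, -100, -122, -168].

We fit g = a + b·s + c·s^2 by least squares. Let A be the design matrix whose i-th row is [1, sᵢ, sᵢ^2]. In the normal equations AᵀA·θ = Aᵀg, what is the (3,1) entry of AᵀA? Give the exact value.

Row 3 ↔ basis s^2, column 1 ↔ basis 1, so (AᵀA)_{3,1} = Σᵢ s^2 = (1)·(1) + (0)·(1) + (36)·(1) + (64)·(1) + (81)·(1) + (100)·(1) + (144)·(1) = 426.

426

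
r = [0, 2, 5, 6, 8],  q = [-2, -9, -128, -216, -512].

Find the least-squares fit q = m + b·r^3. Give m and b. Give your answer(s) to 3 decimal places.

m = -1.835, b = -0.996

Forming XᵀX = [[5, 861]; [861, 324489]] and Xᵀq = [-867, -324872]ᵀ gives XᵀX·[m, b]ᵀ = Xᵀq.
Determinant 5·324489 − 861² = 881124.
m = ((-867)·324489 − 861·(-324872))/881124 = -539057/293708; b = (5·(-324872) − 861·(-867))/881124 = -877873/881124.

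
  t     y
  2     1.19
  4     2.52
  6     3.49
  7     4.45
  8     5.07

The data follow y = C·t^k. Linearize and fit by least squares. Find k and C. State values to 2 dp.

k = 1.03, C = 0.58

Linearized form: ln y = k·ln t + ln C. From the 5 transformed points,
Σln t = 7.8966, Σ(ln t)² = 13.7233, Σln y = 5.4644, Σln t·ln y = 9.9221.
Equations: 13.7233·k + 7.8966·ln C = 9.9221;  7.8966·k + 5·ln C = 5.4644.
Δ = 13.7233·5 − (7.8966)² = 6.2610; k = (9.9221·5 − 7.8966·5.4644)/6.2610 = 1.03192, ln C = (13.7233·5.4644 − 7.8966·9.9221)/6.2610 = -0.53685, so C = exp(-0.53685) = 0.58459.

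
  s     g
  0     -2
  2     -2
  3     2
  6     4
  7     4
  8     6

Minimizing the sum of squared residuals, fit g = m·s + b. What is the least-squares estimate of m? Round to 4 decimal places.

m = 1.0135

Entries of XᵀX: Σs·s = 162, Σs = 26, Σ1 = 6.
Right-hand side: Σs·g = 102, Σg = 12.
Δ = 162·6 − 26² = 296.
m = (102·6 − 26·12)/296 = 75/74; b = (162·12 − 26·102)/296 = -177/74.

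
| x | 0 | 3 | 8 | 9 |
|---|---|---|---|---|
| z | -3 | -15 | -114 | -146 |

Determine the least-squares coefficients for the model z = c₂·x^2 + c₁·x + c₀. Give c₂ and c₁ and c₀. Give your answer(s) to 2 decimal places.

The normal system MᵀM·[c₂, c₁, c₀]ᵀ = Mᵀz is [[10738, 1268, 154]; [1268, 154, 20]; [154, 20, 4]]·[c₂, c₁, c₀]ᵀ = [-19257, -2271, -278]ᵀ.
Row-reducing yields c₂ = -3863/1947, c₁ = 7721/3894, c₀ = -3929/1298.

c₂ = -1.98, c₁ = 1.98, c₀ = -3.03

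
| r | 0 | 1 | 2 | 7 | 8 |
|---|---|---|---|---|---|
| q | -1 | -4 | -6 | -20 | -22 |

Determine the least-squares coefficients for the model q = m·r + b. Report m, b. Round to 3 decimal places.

Compute the Gram sums: Σr·r = 118, Σr = 18, Σ1 = 5.
And Σr·q = -332, Σq = -53.
AᵀA·[m, b]ᵀ = Aᵀq becomes [[118, 18]; [18, 5]]·[m, b]ᵀ = [-332, -53]ᵀ.
Eliminating b: 5·(row 1) − 18·(row 2) gives 266·m = 5·(-332) − 18·(-53) = -706, so m = -353/133.
Then b = ((-53) − 18·(-353/133))/5 = -139/133.

m = -2.654, b = -1.045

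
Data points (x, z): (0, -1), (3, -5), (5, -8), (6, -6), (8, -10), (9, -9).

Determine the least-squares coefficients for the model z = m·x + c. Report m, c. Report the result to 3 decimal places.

m = -0.921, c = -1.742

The normal equations are: 215·m + 31·c = -252;  31·m + 6·c = -39.
Eliminating c: 6·(row 1) − 31·(row 2) gives 329·m = 6·(-252) − 31·(-39) = -303, so m = -303/329.
Then c = ((-39) − 31·(-303/329))/6 = -573/329.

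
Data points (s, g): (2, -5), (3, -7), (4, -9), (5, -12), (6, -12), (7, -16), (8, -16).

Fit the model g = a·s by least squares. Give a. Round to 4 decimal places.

Setting ∂/∂a … = 0 gives: 203·a = -439.
(Σs·s = 203, Σs·g = -439.)
Hence a = -439 / 203 ≈ -2.16256.

a = -2.1626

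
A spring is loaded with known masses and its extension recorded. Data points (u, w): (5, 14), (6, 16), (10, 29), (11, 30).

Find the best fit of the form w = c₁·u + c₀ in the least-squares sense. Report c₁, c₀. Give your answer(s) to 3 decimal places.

c₁ = 2.846, c₀ = -0.519

Normal-equation sums: Σu·u = 282, Σu = 32, Σ1 = 4.
Moment sums: Σu·w = 786, Σw = 89.
Eliminating c₀: 4·(row 1) − 32·(row 2) gives 104·c₁ = 4·786 − 32·89 = 296, so c₁ = 37/13.
Then c₀ = (89 − 32·(37/13))/4 = -27/52.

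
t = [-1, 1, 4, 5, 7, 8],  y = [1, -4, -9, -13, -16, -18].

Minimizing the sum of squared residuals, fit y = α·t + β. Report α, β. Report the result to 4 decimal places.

Forming XᵀX = [[156, 24]; [24, 6]] and Xᵀy = [-362, -59]ᵀ gives XᵀX·[α, β]ᵀ = Xᵀy.
Eliminating β: 6·(row 1) − 24·(row 2) gives 360·α = 6·(-362) − 24·(-59) = -756, so α = -21/10.
Then β = ((-59) − 24·(-21/10))/6 = -43/30.

α = -2.1000, β = -1.4333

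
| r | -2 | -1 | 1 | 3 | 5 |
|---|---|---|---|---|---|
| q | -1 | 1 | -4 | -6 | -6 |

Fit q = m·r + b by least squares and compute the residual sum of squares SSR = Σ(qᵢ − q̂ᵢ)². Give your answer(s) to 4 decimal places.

SSR = 7.9695

Sums needed: Σr·r = 40, Σr = 6, Σ1 = 5.
Right-hand side: Σr·q = -51, Σq = -16.
So XᵀX·[m, b]ᵀ = Xᵀq: [[40, 6]; [6, 5]]·[m, b]ᵀ = [-51, -16]ᵀ.
Eliminating b: 5·(row 1) − 6·(row 2) gives 164·m = 5·(-51) − 6·(-16) = -159, so m = -159/164.
Then b = ((-16) − 6·(-159/164))/5 = -167/82.
Residuals: -37/41, 339/164, -163/164, -173/164, 145/164; SSR = 1307/164.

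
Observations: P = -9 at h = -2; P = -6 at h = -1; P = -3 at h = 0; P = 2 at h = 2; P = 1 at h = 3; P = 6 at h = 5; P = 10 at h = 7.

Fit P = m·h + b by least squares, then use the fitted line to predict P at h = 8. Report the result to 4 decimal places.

With design matrix A, AᵀA = [[92, 14]; [14, 7]] and AᵀP = [131, 1]ᵀ.
Determinant 92·7 − 14² = 448.
m = (131·7 − 14·1)/448 = 129/64; b = (92·1 − 14·131)/448 = -871/224.
At h = 8: P̂ = (129/64)·(8) + (-871/224)·(1) = 2741/224.

P̂ = 12.2366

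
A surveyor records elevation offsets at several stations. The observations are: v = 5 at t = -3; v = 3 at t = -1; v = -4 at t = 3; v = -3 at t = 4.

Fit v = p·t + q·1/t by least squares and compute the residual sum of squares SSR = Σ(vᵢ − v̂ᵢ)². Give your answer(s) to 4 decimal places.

SSR = 4.0053

With design matrix M, MᵀM = [[35, 4]; [4, 185/144]] and Mᵀv = [-42, -27/4]ᵀ.
Eliminating q: (185/144)·(row 1) − 4·(row 2) gives (4171/144)·p = (185/144)·(-42) − 4·(-27/4) = -647/24, so p = -3882/4171.
Then q = ((-27/4) − 4·(-3882/4171))/(185/144) = -9828/4171.
Residuals: 5933/4171, -1197/4171, -1762/4171, 5472/4171; SSR = 16706/4171.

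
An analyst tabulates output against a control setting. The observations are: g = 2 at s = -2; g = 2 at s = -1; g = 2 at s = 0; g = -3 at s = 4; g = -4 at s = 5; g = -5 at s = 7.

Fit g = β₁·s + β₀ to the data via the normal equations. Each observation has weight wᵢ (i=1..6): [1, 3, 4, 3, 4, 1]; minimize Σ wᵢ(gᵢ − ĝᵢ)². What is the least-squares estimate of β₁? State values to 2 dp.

β₁ = -1.00

Sums needed: Σwᵢ·s·s = 204, Σwᵢ·s = 34, Σwᵢ·1 = 16.
Moment sums: Σwᵢ·s·g = -161, Σwᵢ·g = -14.
Normal equations: [[204, 34]; [34, 16]]·[β₁, β₀]ᵀ = [-161, -14]ᵀ.
Determinant 204·16 − 34² = 2108.
β₁ = ((-161)·16 − 34·(-14))/2108 = -525/527; β₀ = (204·(-14) − 34·(-161))/2108 = 77/62.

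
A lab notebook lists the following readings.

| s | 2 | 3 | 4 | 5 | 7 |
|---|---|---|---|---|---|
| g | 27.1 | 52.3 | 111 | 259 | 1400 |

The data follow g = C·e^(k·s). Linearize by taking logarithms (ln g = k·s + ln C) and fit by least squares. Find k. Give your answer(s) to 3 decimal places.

k = 0.796

Let Y = ln g. Fitting Y = k·s + ln C by least squares:
Σs = 21.0000, Σ(s)² = 103.0000, Σln g = 24.7671, Σs·ln g = 115.8019.
Normal system: [[103.0000, 21.0000]; [21.0000, 5]]·[k, ln C]ᵀ = [115.8019, 24.7671]ᵀ.
Slope k = (n·Σs·ln g − Σs·Σln g)/(n·Σ(s)² − (Σs)²) = (5·115.8019 − 21.0000·24.7671)/74.0000 = 0.79595; ln C = (Σln g − k·Σs)/n = 1.61044.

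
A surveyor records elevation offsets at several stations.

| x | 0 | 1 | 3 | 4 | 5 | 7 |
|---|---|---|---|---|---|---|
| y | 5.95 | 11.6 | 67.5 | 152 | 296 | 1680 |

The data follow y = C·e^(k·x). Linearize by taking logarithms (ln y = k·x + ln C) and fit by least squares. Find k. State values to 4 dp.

k = 0.8099

Let Y = ln y. Fitting Y = k·x + ln C by least squares:
Σx = 20.0000, Σ(x)² = 100.0000, Σln y = 26.5873, Σx·ln y = 115.6206.
Normal system: [[100.0000, 20.0000]; [20.0000, 6]]·[k, ln C]ᵀ = [115.6206, 26.5873]ᵀ.
Slope k = (n·Σx·ln y − Σx·Σln y)/(n·Σ(x)² − (Σx)²) = (6·115.6206 − 20.0000·26.5873)/200.0000 = 0.80989; ln C = (Σln y − k·Σx)/n = 1.73160.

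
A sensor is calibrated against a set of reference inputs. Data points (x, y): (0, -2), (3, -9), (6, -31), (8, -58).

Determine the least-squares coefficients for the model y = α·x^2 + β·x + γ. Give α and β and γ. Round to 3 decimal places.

Normal-equation sums: Σx^2·x^2 = 5473, Σx^2·x = 755, Σx^2 = 109, Σx·x = 109, Σx = 17, Σ1 = 4.
Right-hand side: Σx^2·y = -4909, Σx·y = -677, Σy = -100.
So AᵀA·[α, β, γ]ᵀ = Aᵀy: [[5473, 755, 109]; [755, 109, 17]; [109, 17, 4]]·[α, β, γ]ᵀ = [-4909, -677, -100]ᵀ.
Solving the 3×3 system (Gaussian elimination) gives α = -749/762, β = 721/762, γ = -284/127.

α = -0.983, β = 0.946, γ = -2.236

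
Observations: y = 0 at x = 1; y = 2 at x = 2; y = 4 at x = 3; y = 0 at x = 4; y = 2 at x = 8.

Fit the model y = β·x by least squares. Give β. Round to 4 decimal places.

β = 0.3404

The normal system MᵀM·[β]ᵀ = Mᵀy is [[94]]·[β]ᵀ = [32]ᵀ.
Hence β = 32 / 94 ≈ 0.340426.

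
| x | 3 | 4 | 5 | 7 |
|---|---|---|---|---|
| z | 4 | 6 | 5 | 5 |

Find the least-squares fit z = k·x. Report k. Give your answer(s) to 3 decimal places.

Setting ∂/∂k … = 0 gives: 99·k = 96.
k = 96/99 = 0.969697.

k = 0.970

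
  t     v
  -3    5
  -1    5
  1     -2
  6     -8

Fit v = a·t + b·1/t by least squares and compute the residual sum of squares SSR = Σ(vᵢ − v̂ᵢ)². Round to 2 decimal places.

SSR = 4.66

Sums needed: Σt·t = 47, Σt·1/t = 4, Σ1/t·1/t = 77/36.
Right-hand side: Σt·v = -70, Σ1/t·v = -10.
Normal equations: [[47, 4]; [4, 77/36]]·[a, b]ᵀ = [-70, -10]ᵀ.
Eliminating b: (77/36)·(row 1) − 4·(row 2) gives (3043/36)·a = (77/36)·(-70) − 4·(-10) = -1975/18, so a = -3950/3043.
Then b = ((-10) − 4·(-3950/3043))/(77/36) = -6840/3043.
Residuals: 1085/3043, 4425/3043, 4704/3043, 496/3043; SSR = 14174/3043.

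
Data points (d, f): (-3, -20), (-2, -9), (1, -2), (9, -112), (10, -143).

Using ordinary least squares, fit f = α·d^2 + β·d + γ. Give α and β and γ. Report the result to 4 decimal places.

α = -1.5552, β = 1.4821, γ = -0.9920

Sums needed: Σd^2·d^2 = 16659, Σd^2·d = 1695, Σd^2 = 195, Σd·d = 195, Σd = 15, Σ1 = 5.
For Xᵀf: Σd^2·f = -23590, Σd·f = -2362, Σf = -286.
So XᵀX·[α, β, γ]ᵀ = Xᵀf: [[16659, 1695, 195]; [1695, 195, 15]; [195, 15, 5]]·[α, β, γ]ᵀ = [-23590, -2362, -286]ᵀ.
Row-reducing yields α = -1633/1050, β = 7781/5250, γ = -124/125.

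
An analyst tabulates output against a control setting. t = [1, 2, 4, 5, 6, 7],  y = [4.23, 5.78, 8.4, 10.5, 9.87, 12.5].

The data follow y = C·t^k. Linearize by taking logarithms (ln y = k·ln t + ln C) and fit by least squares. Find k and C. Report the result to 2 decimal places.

Taking logs, ln y = k·ln t + ln C, so regress ln y on ln t.
Over the data: Σln t = 7.4265, Σ(ln t)² = 11.9895, Σln y = 12.4914, Σln t·ln y = 16.9679.
Normal system: [[11.9895, 7.4265]; [7.4265, 6]]·[k, ln C]ᵀ = [16.9679, 12.4914]ᵀ.
Δ = 11.9895·6 − (7.4265)² = 16.7835; k = (16.9679·6 − 7.4265·12.4914)/16.7835 = 0.53856, ln C = (11.9895·12.4914 − 7.4265·16.9679)/16.7835 = 1.41530, so C = exp(1.41530) = 4.11770.

k = 0.54, C = 4.12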